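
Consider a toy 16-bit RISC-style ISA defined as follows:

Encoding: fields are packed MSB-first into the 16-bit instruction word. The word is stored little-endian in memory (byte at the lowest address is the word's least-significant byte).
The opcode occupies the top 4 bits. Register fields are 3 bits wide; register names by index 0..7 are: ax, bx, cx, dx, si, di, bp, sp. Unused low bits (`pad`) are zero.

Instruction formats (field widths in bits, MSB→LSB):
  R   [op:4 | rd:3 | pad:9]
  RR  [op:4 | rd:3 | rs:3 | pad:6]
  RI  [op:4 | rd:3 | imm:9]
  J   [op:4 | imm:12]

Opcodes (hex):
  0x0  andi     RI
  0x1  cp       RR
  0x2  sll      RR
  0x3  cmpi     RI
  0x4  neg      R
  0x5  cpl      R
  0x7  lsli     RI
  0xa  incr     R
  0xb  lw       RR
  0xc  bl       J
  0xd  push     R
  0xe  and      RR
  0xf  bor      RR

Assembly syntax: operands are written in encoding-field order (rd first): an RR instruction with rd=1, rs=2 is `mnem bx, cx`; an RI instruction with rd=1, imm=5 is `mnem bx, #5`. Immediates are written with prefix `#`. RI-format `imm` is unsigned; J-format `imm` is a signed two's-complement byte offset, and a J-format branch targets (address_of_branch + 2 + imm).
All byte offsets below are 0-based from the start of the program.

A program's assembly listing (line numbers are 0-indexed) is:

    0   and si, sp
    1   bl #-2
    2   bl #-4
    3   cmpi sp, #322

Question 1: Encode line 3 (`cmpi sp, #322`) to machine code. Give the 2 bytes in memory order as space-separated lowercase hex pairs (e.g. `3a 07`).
L3: cmpi op=0x3:4|rd=7:3|imm=322:9 ⇒ 0x3f42 ⇒ little 42 3f

42 3f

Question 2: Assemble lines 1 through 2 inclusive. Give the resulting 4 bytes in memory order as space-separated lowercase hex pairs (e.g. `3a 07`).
line 1 (bl): pack op=0xc:4|imm=-2:12 = 0xcffe; little→ fe cf
line 2 (bl): pack op=0xc:4|imm=-4:12 = 0xcffc; little→ fc cf

fe cf fc cf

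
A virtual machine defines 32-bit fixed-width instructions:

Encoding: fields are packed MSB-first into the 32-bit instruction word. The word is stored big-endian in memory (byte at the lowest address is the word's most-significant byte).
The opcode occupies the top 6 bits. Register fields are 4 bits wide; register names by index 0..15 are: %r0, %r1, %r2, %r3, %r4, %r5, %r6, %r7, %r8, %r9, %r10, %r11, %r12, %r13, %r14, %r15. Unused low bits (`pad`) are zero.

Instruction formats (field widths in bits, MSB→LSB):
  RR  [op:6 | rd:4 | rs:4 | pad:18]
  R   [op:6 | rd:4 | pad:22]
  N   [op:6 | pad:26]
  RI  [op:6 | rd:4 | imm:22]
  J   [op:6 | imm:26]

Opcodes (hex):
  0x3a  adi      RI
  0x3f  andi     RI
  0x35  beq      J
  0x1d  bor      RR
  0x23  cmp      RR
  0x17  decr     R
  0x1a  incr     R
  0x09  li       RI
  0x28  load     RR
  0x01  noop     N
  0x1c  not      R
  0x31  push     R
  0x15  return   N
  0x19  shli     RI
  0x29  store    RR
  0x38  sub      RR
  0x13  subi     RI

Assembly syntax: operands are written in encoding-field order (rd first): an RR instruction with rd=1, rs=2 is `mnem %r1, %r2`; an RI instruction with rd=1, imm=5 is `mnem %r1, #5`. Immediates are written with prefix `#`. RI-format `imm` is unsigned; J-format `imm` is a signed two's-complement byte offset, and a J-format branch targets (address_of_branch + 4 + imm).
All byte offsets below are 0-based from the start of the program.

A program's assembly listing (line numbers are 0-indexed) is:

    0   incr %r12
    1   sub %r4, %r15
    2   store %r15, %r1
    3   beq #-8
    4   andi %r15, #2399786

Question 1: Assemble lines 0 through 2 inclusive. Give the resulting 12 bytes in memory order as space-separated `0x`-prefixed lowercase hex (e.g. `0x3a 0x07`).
0x6b 0x00 0x00 0x00 0xe1 0x3c 0x00 0x00 0xa7 0xc4 0x00 0x00

L0: incr op=0x1a:6|rd=12:4|pad=0:22 ⇒ 0x6b000000 ⇒ big 6b 00 00 00
L1: sub op=0x38:6|rd=4:4|rs=15:4|pad=0:18 ⇒ 0xe13c0000 ⇒ big e1 3c 00 00
L2: store op=0x29:6|rd=15:4|rs=1:4|pad=0:18 ⇒ 0xa7c40000 ⇒ big a7 c4 00 00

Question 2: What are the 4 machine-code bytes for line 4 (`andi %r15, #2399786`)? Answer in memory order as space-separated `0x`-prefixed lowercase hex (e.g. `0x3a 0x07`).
0xff 0xe4 0x9e 0x2a

4. andi fields op=0x3f:6|rd=15:4|imm=2399786:22 → word ffe49e2ah → ff e4 9e 2a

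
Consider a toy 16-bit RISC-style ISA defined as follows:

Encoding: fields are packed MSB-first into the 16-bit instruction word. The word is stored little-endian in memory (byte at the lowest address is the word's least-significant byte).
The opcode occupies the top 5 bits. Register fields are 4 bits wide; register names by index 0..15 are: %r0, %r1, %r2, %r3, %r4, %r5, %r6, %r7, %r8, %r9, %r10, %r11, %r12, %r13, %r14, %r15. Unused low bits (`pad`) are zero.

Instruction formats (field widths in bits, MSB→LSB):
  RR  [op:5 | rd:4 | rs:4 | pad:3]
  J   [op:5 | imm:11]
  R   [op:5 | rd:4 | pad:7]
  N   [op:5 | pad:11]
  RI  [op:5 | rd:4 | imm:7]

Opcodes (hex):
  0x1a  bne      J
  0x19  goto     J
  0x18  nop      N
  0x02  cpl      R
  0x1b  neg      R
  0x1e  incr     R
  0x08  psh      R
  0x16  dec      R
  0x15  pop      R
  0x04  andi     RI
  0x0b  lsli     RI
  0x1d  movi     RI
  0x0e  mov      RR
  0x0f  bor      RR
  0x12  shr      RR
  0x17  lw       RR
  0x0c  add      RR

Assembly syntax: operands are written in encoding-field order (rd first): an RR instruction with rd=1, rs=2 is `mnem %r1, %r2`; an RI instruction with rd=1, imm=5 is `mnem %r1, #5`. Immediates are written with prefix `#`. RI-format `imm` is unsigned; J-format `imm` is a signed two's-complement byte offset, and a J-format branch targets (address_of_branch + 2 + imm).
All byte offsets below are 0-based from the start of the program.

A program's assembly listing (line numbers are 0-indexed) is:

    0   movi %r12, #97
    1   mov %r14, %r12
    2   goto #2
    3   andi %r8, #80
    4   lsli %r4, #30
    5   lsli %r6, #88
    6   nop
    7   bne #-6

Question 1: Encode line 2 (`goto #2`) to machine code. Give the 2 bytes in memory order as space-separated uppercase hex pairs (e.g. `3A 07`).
2. goto fields op=0x19:5|imm=2:11 → word c802h → 02 c8

02 C8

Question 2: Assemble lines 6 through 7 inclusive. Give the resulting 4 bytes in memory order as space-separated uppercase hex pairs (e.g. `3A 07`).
00 C0 FA D7

line 6 (nop): pack op=0x18:5|pad=0:11 = 0xc000; little→ 00 c0
line 7 (bne): pack op=0x1a:5|imm=-6:11 = 0xd7fa; little→ fa d7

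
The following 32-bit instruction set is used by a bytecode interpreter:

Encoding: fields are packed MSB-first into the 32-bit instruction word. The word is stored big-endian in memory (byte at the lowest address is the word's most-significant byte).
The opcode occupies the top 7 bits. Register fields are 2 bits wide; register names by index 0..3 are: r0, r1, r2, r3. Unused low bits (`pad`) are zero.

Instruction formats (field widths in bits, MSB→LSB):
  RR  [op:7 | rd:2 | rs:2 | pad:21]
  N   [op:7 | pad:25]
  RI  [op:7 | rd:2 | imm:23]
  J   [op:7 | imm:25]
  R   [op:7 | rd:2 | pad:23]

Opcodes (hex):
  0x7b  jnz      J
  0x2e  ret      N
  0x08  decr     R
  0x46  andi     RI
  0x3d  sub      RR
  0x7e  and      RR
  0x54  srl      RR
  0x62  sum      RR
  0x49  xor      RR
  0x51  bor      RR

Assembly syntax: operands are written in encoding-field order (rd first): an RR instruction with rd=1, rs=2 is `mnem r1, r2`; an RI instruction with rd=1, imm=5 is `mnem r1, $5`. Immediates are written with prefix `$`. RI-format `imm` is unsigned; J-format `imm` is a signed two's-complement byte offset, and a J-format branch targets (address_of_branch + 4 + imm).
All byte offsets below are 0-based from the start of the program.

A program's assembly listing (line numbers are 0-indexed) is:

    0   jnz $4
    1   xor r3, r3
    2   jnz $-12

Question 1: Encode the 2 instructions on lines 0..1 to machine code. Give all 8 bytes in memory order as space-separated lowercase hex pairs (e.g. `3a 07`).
0. jnz fields op=0x7b:7|imm=4:25 → word f6000004h → f6 00 00 04
1. xor fields op=0x49:7|rd=3:2|rs=3:2|pad=0:21 → word 93e00000h → 93 e0 00 00

f6 00 00 04 93 e0 00 00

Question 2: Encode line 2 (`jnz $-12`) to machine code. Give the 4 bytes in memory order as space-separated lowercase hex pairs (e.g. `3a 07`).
f7 ff ff f4

L2: jnz op=0x7b:7|imm=-12:25 ⇒ 0xf7fffff4 ⇒ big f7 ff ff f4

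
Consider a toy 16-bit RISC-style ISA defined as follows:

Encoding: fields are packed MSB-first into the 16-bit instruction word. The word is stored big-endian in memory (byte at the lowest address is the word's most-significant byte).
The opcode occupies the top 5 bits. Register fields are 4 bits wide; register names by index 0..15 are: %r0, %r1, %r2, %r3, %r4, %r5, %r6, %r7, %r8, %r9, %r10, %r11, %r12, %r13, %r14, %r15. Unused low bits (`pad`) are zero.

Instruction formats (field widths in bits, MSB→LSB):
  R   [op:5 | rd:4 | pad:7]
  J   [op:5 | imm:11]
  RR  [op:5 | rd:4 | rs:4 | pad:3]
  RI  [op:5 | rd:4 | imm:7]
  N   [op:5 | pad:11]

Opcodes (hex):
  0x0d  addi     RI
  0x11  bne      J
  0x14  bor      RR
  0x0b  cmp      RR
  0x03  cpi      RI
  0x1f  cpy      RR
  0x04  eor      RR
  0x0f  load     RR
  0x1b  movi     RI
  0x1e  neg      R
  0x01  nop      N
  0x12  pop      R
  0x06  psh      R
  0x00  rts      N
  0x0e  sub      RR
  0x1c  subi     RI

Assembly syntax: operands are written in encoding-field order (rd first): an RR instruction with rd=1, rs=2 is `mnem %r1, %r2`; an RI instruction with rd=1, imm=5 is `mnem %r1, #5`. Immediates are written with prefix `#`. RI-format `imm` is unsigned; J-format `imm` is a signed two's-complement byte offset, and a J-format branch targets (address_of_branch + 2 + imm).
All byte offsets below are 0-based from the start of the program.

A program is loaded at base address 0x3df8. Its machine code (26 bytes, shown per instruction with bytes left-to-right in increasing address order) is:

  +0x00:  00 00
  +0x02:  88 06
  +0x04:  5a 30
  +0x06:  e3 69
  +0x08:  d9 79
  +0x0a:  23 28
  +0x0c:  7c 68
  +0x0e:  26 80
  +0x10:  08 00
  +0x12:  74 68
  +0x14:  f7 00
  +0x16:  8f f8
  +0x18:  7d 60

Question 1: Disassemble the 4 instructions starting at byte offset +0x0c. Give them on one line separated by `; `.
load %r8, %r13; eor %r13, %r0; nop; sub %r8, %r13

+0x0c: 7c 68 ⇒ word 0x7c68 (big)
  top 5b → 0xf → load [RR]
  rd@[10:7]=0x8 ⇒ %r8
  rs@[6:3]=0xd ⇒ %r13
+0x0e: 26 80 ⇒ word 0x2680 (big)
  top 5b → 0x4 → eor [RR]
  rd@[10:7]=0xd ⇒ %r13
  rs@[6:3]=0x0 ⇒ %r0
+0x10: 08 00 ⇒ word 0x0800 (big)
  top 5b → 0x1 → nop [N]
+0x12: 74 68 ⇒ word 0x7468 (big)
  top 5b → 0xe → sub [RR]
  rd@[10:7]=0x8 ⇒ %r8
  rs@[6:3]=0xd ⇒ %r13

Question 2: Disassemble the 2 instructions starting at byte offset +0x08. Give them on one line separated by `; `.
movi %r2, #121; eor %r6, %r5

+0x08: d9 79 ⇒ word 0xd979 (big)
  opcode bits[15:11]=0x1b: movi/RI
  rd@[10:7]=0x2 ⇒ %r2
  imm@[6:0]=0x79 ⇒ #121
+0x0a: 23 28 ⇒ word 0x2328 (big)
  opcode bits[15:11]=0x4: eor/RR
  rd@[10:7]=0x6 ⇒ %r6
  rs@[6:3]=0x5 ⇒ %r5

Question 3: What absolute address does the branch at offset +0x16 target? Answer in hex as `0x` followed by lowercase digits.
@+16  big-endian(8f f8) = 0x8ff8
  op=0x8ff8>>11=0x11 ⇒ bne (J)
  imm@[10:0]=0x7f8 (s11→-8) ⇒ #-8
  target = base 0x3df8 + off 0x16 + 2 + imm -8 = 0x3e08

0x3e08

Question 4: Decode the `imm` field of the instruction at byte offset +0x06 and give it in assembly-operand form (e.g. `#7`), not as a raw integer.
off 0x06: read e3 69 as big → 0xe369
  op=0xe369>>11=0x1c ⇒ subi (RI)
  rd@[10:7]=0x6 ⇒ %r6
  imm@[6:0]=0x69 ⇒ #105

#105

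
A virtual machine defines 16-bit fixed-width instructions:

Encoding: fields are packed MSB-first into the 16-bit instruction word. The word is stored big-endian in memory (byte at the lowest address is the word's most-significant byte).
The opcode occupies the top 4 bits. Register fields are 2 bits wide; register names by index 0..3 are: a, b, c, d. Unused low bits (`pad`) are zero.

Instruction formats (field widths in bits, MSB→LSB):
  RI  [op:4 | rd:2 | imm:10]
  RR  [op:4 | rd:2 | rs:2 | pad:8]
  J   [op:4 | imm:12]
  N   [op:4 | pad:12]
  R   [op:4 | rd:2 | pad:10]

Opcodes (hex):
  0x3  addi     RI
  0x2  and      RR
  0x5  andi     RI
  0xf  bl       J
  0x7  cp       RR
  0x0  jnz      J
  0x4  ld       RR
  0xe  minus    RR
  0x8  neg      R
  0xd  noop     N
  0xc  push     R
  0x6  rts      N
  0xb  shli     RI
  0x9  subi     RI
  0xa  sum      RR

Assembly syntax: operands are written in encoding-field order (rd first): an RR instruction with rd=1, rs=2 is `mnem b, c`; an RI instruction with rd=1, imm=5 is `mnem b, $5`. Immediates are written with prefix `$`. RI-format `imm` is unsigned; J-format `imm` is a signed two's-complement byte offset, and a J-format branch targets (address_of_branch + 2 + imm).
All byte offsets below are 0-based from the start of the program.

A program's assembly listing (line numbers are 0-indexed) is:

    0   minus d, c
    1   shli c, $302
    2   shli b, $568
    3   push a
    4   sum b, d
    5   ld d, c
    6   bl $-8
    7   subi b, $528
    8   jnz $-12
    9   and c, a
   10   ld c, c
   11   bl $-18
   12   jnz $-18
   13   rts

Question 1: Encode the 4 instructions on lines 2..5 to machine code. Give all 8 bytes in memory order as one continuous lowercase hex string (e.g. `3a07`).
b638c000a7004e00

L2: shli op=0xb:4|rd=1:2|imm=568:10 ⇒ 0xb638 ⇒ big b6 38
L3: push op=0xc:4|rd=0:2|pad=0:10 ⇒ 0xc000 ⇒ big c0 00
L4: sum op=0xa:4|rd=1:2|rs=3:2|pad=0:8 ⇒ 0xa700 ⇒ big a7 00
L5: ld op=0x4:4|rd=3:2|rs=2:2|pad=0:8 ⇒ 0x4e00 ⇒ big 4e 00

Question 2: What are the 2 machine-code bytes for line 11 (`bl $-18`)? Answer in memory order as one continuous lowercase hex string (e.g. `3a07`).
L11: bl op=0xf:4|imm=-18:12 ⇒ 0xffee ⇒ big ff ee

ffee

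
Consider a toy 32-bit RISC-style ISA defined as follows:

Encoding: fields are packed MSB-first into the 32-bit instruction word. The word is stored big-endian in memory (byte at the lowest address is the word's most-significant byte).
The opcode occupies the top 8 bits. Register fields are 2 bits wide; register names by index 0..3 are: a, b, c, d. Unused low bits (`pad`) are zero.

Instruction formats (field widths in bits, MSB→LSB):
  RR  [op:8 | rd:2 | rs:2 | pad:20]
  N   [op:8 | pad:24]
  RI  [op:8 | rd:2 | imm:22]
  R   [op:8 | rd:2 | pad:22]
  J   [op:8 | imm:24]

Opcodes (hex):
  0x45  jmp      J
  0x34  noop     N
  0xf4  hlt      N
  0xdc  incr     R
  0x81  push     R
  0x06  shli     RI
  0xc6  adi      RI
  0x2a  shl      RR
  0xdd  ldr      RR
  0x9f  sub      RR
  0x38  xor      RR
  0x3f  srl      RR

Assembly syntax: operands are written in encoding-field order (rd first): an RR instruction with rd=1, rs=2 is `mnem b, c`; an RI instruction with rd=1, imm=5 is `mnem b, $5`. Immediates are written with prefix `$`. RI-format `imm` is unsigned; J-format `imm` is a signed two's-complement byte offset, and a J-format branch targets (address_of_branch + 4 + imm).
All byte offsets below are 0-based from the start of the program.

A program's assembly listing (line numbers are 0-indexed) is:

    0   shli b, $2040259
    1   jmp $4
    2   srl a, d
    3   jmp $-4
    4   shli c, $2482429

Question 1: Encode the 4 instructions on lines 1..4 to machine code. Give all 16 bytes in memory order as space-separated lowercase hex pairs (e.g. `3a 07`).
45 00 00 04 3f 30 00 00 45 ff ff fc 06 a5 e0 fd

1. jmp fields op=0x45:8|imm=4:24 → word 45000004h → 45 00 00 04
2. srl fields op=0x3f:8|rd=0:2|rs=3:2|pad=0:20 → word 3f300000h → 3f 30 00 00
3. jmp fields op=0x45:8|imm=-4:24 → word 45fffffch → 45 ff ff fc
4. shli fields op=0x6:8|rd=2:2|imm=2482429:22 → word 06a5e0fdh → 06 a5 e0 fd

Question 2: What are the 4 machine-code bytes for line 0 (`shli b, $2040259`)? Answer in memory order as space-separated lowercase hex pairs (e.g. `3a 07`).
line 0 (shli): pack op=0x6:8|rd=1:2|imm=2040259:22 = 0x065f21c3; big→ 06 5f 21 c3

06 5f 21 c3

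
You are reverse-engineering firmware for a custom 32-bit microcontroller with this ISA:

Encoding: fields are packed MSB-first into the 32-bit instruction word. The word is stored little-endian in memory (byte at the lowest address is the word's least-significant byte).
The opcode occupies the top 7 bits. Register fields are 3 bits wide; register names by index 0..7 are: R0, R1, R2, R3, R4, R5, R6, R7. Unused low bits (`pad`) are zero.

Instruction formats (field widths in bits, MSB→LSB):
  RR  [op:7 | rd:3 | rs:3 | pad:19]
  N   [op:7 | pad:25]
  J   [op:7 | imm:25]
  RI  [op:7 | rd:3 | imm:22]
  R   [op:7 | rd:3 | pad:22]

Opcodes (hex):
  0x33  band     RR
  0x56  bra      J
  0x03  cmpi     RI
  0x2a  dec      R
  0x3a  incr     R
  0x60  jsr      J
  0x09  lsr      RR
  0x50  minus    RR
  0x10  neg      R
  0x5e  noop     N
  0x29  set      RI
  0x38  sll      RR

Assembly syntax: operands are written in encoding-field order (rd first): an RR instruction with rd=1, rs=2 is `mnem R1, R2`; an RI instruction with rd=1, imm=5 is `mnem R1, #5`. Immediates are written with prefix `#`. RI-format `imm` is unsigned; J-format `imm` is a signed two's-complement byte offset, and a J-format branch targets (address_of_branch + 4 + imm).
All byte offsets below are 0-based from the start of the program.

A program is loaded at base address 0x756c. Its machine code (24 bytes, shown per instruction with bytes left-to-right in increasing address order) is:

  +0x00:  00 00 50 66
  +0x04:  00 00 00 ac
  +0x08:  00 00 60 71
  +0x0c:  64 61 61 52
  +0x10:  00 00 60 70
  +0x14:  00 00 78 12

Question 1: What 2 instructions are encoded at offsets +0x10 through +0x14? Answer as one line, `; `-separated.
sll R1, R4; lsr R1, R7

off 0x10: read 00 00 60 70 as little → 0x70600000
  op=0x70600000>>25=0x38 ⇒ sll (RR)
  rd@[24:22]=0x1 ⇒ R1
  rs@[21:19]=0x4 ⇒ R4
off 0x14: read 00 00 78 12 as little → 0x12780000
  op=0x12780000>>25=0x9 ⇒ lsr (RR)
  rd@[24:22]=0x1 ⇒ R1
  rs@[21:19]=0x7 ⇒ R7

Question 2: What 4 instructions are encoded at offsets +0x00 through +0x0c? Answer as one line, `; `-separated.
band R1, R2; bra #0; sll R5, R4; set R1, #2187620

[00] 00 00 50 66 → 0x66500000
  opcode bits[31:25]=0x33: band/RR
  rd: (w>>22)&0x7=0x1 → R1
  rs: (w>>19)&0x7=0x2 → R2
[04] 00 00 00 ac → 0xac000000
  opcode bits[31:25]=0x56: bra/J
  imm: (w>>0)&0x1ffffff=0x0 → #0
[08] 00 00 60 71 → 0x71600000
  opcode bits[31:25]=0x38: sll/RR
  rd: (w>>22)&0x7=0x5 → R5
  rs: (w>>19)&0x7=0x4 → R4
[0c] 64 61 61 52 → 0x52616164
  opcode bits[31:25]=0x29: set/RI
  rd: (w>>22)&0x7=0x1 → R1
  imm: (w>>0)&0x3fffff=0x216164 → #2187620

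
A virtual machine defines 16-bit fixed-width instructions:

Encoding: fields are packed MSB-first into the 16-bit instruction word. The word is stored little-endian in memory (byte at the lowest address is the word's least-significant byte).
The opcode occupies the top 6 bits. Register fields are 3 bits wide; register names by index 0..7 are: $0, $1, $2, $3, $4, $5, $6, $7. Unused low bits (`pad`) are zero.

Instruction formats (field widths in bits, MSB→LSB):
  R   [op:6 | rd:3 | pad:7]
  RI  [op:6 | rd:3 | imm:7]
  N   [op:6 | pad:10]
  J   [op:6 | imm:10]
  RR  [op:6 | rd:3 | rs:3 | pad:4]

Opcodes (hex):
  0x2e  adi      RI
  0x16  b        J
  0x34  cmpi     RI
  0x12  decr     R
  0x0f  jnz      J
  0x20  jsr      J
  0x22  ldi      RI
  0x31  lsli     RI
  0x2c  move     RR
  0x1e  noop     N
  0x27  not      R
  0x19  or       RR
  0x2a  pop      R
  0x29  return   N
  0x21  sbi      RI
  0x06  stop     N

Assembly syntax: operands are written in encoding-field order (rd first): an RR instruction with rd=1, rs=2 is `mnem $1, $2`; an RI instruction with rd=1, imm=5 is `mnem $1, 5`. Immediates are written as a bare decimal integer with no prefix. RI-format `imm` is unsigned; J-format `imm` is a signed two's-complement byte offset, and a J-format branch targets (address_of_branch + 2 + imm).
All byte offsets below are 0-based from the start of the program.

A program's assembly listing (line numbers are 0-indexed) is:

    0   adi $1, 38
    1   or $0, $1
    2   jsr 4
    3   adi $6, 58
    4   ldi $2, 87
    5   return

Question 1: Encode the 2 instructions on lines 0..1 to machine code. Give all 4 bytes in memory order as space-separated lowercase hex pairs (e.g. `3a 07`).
a6 b8 10 64

L0: adi op=0x2e:6|rd=1:3|imm=38:7 ⇒ 0xb8a6 ⇒ little a6 b8
L1: or op=0x19:6|rd=0:3|rs=1:3|pad=0:4 ⇒ 0x6410 ⇒ little 10 64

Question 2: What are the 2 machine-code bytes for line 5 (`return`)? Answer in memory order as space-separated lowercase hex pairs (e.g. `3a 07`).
5. return fields op=0x29:6|pad=0:10 → word a400h → 00 a4

00 a4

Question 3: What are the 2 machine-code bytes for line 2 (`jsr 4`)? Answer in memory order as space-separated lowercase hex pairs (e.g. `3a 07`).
L2: jsr op=0x20:6|imm=4:10 ⇒ 0x8004 ⇒ little 04 80

04 80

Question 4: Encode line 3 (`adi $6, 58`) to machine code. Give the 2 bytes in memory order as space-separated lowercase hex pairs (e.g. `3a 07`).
3a bb

line 3 (adi): pack op=0x2e:6|rd=6:3|imm=58:7 = 0xbb3a; little→ 3a bb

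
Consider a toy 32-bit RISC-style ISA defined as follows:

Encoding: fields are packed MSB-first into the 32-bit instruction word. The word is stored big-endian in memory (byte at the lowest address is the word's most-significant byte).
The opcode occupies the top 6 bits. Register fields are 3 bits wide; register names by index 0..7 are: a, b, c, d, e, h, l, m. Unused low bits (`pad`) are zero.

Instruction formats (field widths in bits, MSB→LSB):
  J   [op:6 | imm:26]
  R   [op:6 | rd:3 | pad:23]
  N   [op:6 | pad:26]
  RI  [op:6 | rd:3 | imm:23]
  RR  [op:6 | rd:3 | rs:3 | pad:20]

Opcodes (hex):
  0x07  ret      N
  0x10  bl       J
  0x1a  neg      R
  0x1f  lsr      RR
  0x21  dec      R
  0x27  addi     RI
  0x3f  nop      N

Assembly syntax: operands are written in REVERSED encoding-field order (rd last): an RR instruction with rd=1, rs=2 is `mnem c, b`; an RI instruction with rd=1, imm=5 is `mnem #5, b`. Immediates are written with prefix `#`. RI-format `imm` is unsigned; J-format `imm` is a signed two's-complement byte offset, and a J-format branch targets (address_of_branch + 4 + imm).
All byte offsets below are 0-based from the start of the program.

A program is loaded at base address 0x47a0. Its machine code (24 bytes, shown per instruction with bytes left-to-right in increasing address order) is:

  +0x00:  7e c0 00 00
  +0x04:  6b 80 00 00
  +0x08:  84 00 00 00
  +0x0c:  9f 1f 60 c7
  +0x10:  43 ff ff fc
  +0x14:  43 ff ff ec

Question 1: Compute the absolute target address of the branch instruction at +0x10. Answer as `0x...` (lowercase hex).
off 0x10: read 43 ff ff fc as big → 0x43fffffc
  top 6b → 0x10 → bl [J]
  [25:0] imm=67108860 (s26→-4) = #-4
  target = base 0x47a0 + off 0x10 + 4 + imm -4 = 0x47b0

0x47b0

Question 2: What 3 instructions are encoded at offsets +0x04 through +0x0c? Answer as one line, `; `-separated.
[04] 6b 80 00 00 → 0x6b800000
  opcode bits[31:26]=0x1a: neg/R
  rd@[25:23]=0x7 ⇒ m
[08] 84 00 00 00 → 0x84000000
  opcode bits[31:26]=0x21: dec/R
  rd@[25:23]=0x0 ⇒ a
[0c] 9f 1f 60 c7 → 0x9f1f60c7
  opcode bits[31:26]=0x27: addi/RI
  rd@[25:23]=0x6 ⇒ l
  imm@[22:0]=0x1f60c7 ⇒ #2056391

neg m; dec a; addi #2056391, l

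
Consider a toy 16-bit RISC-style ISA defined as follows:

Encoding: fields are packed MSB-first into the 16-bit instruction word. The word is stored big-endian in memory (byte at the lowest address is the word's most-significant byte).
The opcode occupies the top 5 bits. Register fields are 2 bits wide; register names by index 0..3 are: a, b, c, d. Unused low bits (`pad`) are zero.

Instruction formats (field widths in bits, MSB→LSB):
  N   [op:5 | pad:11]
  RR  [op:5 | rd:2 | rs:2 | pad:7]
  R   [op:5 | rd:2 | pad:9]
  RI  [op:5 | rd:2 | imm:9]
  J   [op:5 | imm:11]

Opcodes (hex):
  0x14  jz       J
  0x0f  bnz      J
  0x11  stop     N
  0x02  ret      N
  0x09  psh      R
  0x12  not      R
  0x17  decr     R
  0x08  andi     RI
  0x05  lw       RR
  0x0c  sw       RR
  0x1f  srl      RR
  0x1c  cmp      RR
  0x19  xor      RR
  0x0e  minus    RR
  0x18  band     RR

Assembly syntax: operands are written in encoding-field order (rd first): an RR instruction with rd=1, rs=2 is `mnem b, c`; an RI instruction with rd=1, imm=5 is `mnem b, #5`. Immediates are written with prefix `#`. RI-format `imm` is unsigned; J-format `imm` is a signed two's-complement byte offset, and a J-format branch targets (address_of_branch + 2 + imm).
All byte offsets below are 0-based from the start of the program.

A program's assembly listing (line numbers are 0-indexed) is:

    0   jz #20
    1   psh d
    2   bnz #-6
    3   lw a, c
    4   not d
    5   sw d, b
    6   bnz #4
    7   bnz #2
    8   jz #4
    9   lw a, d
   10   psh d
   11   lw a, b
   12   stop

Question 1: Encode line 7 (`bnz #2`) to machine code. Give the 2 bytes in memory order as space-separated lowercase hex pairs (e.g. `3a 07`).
7. bnz fields op=0xf:5|imm=2:11 → word 7802h → 78 02

78 02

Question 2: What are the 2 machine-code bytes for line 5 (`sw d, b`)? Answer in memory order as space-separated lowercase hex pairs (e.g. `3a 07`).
line 5 (sw): pack op=0xc:5|rd=3:2|rs=1:2|pad=0:7 = 0x6680; big→ 66 80

66 80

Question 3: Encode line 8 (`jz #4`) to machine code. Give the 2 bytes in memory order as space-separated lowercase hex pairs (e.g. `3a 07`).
8. jz fields op=0x14:5|imm=4:11 → word a004h → a0 04

a0 04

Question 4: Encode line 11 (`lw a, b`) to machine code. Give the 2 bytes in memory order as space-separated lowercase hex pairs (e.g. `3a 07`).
28 80

11. lw fields op=0x5:5|rd=0:2|rs=1:2|pad=0:7 → word 2880h → 28 80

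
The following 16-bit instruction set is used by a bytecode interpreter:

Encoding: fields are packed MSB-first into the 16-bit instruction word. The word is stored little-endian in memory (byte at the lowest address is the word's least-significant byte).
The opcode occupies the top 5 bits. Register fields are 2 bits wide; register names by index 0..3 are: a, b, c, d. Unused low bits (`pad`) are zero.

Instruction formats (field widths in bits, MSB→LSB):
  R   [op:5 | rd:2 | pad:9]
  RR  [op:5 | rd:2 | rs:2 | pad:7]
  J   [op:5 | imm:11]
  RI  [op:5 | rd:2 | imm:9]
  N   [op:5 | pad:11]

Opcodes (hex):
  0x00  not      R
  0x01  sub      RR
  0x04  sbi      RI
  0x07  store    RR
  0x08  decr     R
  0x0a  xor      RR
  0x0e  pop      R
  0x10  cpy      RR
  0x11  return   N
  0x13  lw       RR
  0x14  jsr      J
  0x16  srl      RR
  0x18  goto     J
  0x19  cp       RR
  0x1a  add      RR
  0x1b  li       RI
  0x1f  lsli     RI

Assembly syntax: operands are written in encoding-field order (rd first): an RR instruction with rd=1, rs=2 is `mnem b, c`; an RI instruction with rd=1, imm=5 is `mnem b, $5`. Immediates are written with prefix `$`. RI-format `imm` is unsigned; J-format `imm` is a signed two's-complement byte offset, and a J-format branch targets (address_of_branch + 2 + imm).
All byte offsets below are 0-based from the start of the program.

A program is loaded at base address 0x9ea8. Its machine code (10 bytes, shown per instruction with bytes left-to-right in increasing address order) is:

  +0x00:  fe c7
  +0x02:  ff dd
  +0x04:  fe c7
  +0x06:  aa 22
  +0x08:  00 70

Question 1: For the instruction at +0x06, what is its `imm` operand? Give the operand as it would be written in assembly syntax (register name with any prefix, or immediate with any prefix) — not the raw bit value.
[06] aa 22 → 0x22aa
  op=0x22aa>>11=0x4 ⇒ sbi (RI)
  rd: (w>>9)&0x3=0x1 → b
  imm: (w>>0)&0x1ff=0xaa → $170

$170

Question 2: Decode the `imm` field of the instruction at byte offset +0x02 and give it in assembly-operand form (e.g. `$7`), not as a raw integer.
@+02  little-endian(ff dd) = 0xddff
  opcode bits[15:11]=0x1b: li/RI
  [10:9] rd=2 = c
  [8:0] imm=511 = $511

$511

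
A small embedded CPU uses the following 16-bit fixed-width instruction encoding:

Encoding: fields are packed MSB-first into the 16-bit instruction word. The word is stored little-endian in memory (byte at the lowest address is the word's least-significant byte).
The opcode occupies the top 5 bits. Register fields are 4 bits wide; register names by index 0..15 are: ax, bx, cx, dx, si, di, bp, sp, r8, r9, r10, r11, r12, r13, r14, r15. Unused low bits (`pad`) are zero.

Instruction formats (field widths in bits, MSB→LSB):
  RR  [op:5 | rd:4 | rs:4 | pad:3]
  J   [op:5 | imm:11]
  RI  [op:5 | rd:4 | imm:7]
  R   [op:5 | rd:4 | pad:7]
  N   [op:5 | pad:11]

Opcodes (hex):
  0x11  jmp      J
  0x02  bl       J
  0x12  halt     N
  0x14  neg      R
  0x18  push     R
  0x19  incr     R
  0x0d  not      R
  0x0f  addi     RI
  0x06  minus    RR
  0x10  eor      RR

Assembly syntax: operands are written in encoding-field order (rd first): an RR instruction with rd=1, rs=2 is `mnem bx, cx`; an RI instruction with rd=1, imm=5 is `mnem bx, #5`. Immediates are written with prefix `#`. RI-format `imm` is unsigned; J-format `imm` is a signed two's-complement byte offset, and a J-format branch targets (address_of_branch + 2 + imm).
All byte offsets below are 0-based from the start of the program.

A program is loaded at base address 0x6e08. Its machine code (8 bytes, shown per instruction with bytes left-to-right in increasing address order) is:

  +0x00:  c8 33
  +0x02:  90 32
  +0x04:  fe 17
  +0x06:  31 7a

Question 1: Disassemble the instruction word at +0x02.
[02] 90 32 → 0x3290
  opcode bits[15:11]=0x6: minus/RR
  rd: (w>>7)&0xf=0x5 → di
  rs: (w>>3)&0xf=0x2 → cx

minus di, cx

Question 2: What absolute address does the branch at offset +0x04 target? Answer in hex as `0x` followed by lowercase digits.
0x6e0c

@+04  little-endian(fe 17) = 0x17fe
  opcode bits[15:11]=0x2: bl/J
  imm: (w>>0)&0x7ff=0x7fe (s11→-2) → #-2
  target = base 0x6e08 + off 0x04 + 2 + imm -2 = 0x6e0c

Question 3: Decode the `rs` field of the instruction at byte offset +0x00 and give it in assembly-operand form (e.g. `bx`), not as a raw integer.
off 0x00: read c8 33 as little → 0x33c8
  op=0x33c8>>11=0x6 ⇒ minus (RR)
  rd: (w>>7)&0xf=0x7 → sp
  rs: (w>>3)&0xf=0x9 → r9

r9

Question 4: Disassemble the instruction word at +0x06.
addi si, #49

[06] 31 7a → 0x7a31
  op=0x7a31>>11=0xf ⇒ addi (RI)
  rd: (w>>7)&0xf=0x4 → si
  imm: (w>>0)&0x7f=0x31 → #49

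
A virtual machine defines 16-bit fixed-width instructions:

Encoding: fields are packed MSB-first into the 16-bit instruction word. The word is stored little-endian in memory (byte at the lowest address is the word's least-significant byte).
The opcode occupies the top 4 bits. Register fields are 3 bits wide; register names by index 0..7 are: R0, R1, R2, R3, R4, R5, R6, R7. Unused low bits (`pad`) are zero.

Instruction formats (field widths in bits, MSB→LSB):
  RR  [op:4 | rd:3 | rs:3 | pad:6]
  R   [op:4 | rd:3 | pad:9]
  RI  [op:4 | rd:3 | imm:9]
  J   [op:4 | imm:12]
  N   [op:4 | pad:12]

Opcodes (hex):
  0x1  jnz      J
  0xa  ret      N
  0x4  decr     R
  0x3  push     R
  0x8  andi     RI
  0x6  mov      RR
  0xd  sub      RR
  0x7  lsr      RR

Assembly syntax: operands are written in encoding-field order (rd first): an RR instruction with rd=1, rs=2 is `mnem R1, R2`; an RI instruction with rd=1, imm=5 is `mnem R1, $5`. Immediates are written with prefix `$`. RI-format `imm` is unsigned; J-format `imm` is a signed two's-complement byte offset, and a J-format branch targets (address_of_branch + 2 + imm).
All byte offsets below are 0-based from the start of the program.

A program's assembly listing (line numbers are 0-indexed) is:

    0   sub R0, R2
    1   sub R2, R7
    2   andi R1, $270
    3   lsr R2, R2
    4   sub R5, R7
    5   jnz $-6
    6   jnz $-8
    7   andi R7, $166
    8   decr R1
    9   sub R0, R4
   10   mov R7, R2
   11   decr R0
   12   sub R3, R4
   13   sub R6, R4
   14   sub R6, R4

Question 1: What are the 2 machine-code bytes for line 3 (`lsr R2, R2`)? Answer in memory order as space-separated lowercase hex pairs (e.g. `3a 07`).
3. lsr fields op=0x7:4|rd=2:3|rs=2:3|pad=0:6 → word 7480h → 80 74

80 74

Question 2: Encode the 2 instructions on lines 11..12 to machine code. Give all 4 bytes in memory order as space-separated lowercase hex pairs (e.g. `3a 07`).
00 40 00 d7

L11: decr op=0x4:4|rd=0:3|pad=0:9 ⇒ 0x4000 ⇒ little 00 40
L12: sub op=0xd:4|rd=3:3|rs=4:3|pad=0:6 ⇒ 0xd700 ⇒ little 00 d7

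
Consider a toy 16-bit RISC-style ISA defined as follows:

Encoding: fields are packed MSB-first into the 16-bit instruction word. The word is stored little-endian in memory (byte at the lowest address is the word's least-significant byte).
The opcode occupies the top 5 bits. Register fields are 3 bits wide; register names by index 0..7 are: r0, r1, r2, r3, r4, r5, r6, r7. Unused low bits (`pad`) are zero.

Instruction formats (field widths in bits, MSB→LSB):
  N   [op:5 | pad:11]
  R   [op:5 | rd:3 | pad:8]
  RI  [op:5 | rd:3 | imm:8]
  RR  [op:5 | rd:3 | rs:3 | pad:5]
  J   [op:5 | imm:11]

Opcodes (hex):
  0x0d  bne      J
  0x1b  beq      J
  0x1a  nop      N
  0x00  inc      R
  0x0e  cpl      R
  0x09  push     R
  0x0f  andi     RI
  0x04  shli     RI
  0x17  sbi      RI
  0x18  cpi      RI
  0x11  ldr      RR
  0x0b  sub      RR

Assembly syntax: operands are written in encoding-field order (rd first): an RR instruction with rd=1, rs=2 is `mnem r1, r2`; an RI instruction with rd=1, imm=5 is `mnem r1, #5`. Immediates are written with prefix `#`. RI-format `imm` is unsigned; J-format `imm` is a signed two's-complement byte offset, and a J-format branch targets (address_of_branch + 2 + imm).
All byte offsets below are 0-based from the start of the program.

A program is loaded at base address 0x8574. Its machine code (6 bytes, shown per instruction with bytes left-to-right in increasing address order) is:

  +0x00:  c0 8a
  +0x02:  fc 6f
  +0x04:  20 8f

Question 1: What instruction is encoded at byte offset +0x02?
bne #-4

+0x02: fc 6f ⇒ word 0x6ffc (little)
  op=0x6ffc>>11=0xd ⇒ bne (J)
  imm@[10:0]=0x7fc (s11→-4) ⇒ #-4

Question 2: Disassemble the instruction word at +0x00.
+0x00: c0 8a ⇒ word 0x8ac0 (little)
  top 5b → 0x11 → ldr [RR]
  rd@[10:8]=0x2 ⇒ r2
  rs@[7:5]=0x6 ⇒ r6

ldr r2, r6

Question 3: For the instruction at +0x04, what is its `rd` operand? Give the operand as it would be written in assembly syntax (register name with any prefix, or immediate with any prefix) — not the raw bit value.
r7

+0x04: 20 8f ⇒ word 0x8f20 (little)
  op=0x8f20>>11=0x11 ⇒ ldr (RR)
  [10:8] rd=7 = r7
  [7:5] rs=1 = r1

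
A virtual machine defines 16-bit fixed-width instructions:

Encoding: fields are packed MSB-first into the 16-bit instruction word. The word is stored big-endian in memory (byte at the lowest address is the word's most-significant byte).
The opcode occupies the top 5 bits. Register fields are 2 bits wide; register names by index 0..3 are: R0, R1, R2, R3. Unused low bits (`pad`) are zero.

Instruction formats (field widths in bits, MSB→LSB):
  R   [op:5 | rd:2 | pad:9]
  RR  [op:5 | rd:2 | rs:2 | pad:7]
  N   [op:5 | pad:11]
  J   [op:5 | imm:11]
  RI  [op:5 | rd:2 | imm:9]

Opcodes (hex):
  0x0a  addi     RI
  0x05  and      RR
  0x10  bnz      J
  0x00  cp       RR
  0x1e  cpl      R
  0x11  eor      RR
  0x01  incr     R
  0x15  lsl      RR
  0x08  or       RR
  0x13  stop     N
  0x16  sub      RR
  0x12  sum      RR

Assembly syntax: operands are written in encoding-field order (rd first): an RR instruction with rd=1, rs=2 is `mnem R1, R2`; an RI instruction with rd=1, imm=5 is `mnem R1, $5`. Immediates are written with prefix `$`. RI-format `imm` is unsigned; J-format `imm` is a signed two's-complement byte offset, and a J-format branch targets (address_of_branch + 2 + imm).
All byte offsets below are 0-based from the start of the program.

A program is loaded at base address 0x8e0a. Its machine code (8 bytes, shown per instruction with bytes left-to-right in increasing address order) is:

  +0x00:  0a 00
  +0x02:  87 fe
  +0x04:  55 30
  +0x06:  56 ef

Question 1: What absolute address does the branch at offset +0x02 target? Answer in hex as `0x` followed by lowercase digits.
0x8e0c

off 0x02: read 87 fe as big → 0x87fe
  opcode bits[15:11]=0x10: bnz/J
  imm: (w>>0)&0x7ff=0x7fe (s11→-2) → $-2
  target = base 0x8e0a + off 0x02 + 2 + imm -2 = 0x8e0c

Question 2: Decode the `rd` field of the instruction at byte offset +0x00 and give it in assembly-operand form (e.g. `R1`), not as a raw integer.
[00] 0a 00 → 0x0a00
  op=0x0a00>>11=0x1 ⇒ incr (R)
  [10:9] rd=1 = R1

R1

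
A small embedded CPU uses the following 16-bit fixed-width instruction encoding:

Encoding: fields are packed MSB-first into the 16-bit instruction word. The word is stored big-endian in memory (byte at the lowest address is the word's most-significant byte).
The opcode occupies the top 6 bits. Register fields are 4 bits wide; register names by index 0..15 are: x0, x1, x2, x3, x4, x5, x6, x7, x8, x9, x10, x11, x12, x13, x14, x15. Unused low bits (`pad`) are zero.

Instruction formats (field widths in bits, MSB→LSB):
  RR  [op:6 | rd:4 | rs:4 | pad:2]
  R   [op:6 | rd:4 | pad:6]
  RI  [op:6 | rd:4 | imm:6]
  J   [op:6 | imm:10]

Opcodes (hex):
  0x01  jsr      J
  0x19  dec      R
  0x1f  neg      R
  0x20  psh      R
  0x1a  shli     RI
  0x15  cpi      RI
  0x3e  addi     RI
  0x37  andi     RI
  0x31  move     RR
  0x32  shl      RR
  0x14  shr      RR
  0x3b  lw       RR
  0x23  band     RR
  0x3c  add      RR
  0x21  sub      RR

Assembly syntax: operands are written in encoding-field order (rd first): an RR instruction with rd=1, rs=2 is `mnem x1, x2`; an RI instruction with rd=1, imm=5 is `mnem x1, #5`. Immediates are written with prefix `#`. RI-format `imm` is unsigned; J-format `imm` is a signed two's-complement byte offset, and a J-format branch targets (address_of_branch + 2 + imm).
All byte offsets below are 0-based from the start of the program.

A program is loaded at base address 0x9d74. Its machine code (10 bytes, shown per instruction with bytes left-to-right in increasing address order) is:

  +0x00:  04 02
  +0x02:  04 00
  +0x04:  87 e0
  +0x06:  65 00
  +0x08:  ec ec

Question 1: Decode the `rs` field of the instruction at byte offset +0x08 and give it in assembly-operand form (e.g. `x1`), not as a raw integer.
x11

+0x08: ec ec ⇒ word 0xecec (big)
  op=0xecec>>10=0x3b ⇒ lw (RR)
  [9:6] rd=3 = x3
  [5:2] rs=11 = x11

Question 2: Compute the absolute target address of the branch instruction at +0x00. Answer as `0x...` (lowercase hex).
+0x00: 04 02 ⇒ word 0x0402 (big)
  opcode bits[15:10]=0x1: jsr/J
  imm@[9:0]=0x2 ⇒ #2
  target = base 0x9d74 + off 0x00 + 2 + imm 2 = 0x9d78

0x9d78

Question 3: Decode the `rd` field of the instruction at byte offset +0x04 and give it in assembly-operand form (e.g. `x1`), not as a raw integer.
off 0x04: read 87 e0 as big → 0x87e0
  top 6b → 0x21 → sub [RR]
  [9:6] rd=15 = x15
  [5:2] rs=8 = x8

x15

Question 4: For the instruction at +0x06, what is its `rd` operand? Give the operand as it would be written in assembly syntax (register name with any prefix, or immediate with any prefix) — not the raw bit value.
x4

@+06  big-endian(65 00) = 0x6500
  opcode bits[15:10]=0x19: dec/R
  rd: (w>>6)&0xf=0x4 → x4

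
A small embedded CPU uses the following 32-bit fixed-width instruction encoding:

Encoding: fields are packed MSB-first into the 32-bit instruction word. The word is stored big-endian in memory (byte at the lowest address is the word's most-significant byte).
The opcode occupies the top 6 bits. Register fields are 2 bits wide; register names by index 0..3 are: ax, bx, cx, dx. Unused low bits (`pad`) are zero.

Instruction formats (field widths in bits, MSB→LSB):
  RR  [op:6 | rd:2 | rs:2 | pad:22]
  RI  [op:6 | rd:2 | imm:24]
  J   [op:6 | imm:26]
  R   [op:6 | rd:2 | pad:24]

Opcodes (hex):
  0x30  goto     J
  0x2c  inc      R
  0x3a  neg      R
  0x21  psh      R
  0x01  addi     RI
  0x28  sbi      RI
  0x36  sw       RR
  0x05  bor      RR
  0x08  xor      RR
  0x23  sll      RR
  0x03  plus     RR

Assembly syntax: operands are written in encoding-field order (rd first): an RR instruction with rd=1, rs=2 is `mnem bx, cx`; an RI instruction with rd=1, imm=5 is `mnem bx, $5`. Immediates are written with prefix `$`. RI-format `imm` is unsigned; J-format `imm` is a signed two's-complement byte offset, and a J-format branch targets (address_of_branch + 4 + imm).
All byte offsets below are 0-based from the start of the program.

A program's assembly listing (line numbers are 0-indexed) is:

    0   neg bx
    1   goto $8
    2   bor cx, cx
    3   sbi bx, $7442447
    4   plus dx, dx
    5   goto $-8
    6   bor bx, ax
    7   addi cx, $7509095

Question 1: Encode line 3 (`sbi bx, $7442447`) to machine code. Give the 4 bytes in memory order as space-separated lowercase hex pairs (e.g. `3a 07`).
line 3 (sbi): pack op=0x28:6|rd=1:2|imm=7442447:24 = 0xa171900f; big→ a1 71 90 0f

a1 71 90 0f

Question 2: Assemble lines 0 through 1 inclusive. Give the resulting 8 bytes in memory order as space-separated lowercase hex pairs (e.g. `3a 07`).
line 0 (neg): pack op=0x3a:6|rd=1:2|pad=0:24 = 0xe9000000; big→ e9 00 00 00
line 1 (goto): pack op=0x30:6|imm=8:26 = 0xc0000008; big→ c0 00 00 08

e9 00 00 00 c0 00 00 08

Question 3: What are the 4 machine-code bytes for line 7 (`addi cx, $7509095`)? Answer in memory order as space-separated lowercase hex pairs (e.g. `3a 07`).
line 7 (addi): pack op=0x1:6|rd=2:2|imm=7509095:24 = 0x06729467; big→ 06 72 94 67

06 72 94 67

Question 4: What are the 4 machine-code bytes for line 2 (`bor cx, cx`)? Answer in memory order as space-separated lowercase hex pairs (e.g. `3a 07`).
2. bor fields op=0x5:6|rd=2:2|rs=2:2|pad=0:22 → word 16800000h → 16 80 00 00

16 80 00 00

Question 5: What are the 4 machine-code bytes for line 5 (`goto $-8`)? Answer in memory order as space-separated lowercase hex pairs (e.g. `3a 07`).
line 5 (goto): pack op=0x30:6|imm=-8:26 = 0xc3fffff8; big→ c3 ff ff f8

c3 ff ff f8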